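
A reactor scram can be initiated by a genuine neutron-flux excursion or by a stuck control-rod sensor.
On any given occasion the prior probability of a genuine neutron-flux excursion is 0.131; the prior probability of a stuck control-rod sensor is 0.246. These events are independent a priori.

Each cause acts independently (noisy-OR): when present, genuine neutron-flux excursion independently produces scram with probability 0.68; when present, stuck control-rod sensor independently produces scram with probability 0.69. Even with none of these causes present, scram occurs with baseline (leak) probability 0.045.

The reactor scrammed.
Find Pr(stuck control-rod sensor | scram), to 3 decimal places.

Pr(stuck control-rod sensor | scram) ≈ 0.647

Under noisy-OR, P(scram | causes) = 1 − (1−0.045)·∏(1−qᵢ) over the active causes.
P(scram) = 0.045*0.869*0.754 + 0.70395*0.869*0.246 + 0.6944*0.131*0.754 + 0.905264*0.131*0.246 = 0.029485 + 0.150486 + 0.068589 + 0.029173 = 0.277733
The stuck control-rod sensor-present share is 0.150486 + 0.029173 = 0.179659.
P(stuck control-rod sensor | scram) = 0.179659 / 0.277733 ≈ 0.647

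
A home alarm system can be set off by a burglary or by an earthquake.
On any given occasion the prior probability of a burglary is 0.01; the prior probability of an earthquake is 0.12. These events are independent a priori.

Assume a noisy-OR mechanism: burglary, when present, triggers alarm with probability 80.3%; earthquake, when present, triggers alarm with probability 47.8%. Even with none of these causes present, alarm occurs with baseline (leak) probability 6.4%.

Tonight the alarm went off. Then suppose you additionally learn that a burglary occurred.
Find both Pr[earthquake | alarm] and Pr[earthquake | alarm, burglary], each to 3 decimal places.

Under noisy-OR, P(alarm | causes) = 1 − (1−0.064)·∏(1−qᵢ) over the active causes.
Weight on earthquake=true, given the evidence: 0.060755 + 0.001084 = 0.061839
The normalizing constant is 0.064*0.99*0.88 + 0.511408*0.99*0.12 + 0.815608*0.01*0.88 + 0.903747*0.01*0.12 = 0.124773
Posterior = 0.061839 / 0.124773 ≈ 0.496

Now condition on the additional information:
Enumerate both values of earthquake and weight by the priors:
  P(alarm | burglary) = 0.815608·0.88 + 0.903747·0.12
        = 0.717735 + 0.108450 = 0.826185
The terms with earthquake present sum to 0.108450, so
  P(earthquake | alarm, burglary) = 0.108450 / 0.826185 ≈ 0.131

Pr[earthquake | alarm] ≈ 0.496; Pr[earthquake | alarm, burglary] ≈ 0.131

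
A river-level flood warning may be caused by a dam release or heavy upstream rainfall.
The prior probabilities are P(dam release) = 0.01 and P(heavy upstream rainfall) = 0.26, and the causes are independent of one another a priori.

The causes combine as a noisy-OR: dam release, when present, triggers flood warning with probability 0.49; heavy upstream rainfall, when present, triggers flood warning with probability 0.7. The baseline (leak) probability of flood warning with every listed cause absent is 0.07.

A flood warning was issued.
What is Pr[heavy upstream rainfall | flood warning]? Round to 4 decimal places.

Pr[heavy upstream rainfall | flood warning] ≈ 0.7729

Under noisy-OR, P(flood warning | causes) = 1 − (1−0.07)·∏(1−qᵢ) over the active causes.
P(flood warning) = 0.07·0.99·0.74 + 0.721·0.99·0.26 + 0.5257·0.01·0.74 + 0.85771·0.01·0.26 = 0.051282 + 0.185585 + 0.003890 + 0.002230 = 0.242987
The heavy upstream rainfall-present share is 0.185585 + 0.002230 = 0.187815.
Hence the posterior is 0.187815/0.242987 ≈ 0.7729.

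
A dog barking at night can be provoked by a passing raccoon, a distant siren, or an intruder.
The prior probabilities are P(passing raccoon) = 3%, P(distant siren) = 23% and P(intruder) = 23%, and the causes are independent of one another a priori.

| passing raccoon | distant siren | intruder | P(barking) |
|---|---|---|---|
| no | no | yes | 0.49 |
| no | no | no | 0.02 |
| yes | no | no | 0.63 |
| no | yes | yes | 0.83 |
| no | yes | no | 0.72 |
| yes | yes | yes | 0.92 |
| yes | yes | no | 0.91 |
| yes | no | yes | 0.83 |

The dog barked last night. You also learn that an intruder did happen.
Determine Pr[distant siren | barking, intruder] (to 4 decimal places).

Pr[distant siren | barking, intruder] ≈ 0.3321

Weight on distant siren=true, given the evidence: 0.185173 + 0.006348 = 0.191521
The normalizing constant is 0.49·0.97·0.77 + 0.83·0.97·0.23 + 0.83·0.03·0.77 + 0.92·0.03·0.23 = 0.576675
Posterior = 0.191521 / 0.576675 ≈ 0.3321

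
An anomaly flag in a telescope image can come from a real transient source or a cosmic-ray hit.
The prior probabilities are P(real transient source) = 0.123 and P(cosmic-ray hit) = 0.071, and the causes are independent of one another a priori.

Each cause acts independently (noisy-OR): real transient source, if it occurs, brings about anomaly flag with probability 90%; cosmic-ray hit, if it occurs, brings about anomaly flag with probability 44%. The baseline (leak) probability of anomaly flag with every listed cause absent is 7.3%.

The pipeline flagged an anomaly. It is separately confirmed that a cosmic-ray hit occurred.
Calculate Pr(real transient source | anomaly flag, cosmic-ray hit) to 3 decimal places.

Pr(real transient source | anomaly flag, cosmic-ray hit) ≈ 0.217

Under noisy-OR, P(anomaly flag | causes) = 1 − (1−0.073)·∏(1−qᵢ) over the active causes.
P(anomaly flag | cosmic-ray hit) = 0.48088×0.877 + 0.948088×0.123 = 0.421732 + 0.116615 = 0.538347
Restricting to configurations with real transient source present: 0.948088×0.123 = 0.116615.
P(real transient source | anomaly flag, cosmic-ray hit) = 0.116615 / 0.538347 ≈ 0.217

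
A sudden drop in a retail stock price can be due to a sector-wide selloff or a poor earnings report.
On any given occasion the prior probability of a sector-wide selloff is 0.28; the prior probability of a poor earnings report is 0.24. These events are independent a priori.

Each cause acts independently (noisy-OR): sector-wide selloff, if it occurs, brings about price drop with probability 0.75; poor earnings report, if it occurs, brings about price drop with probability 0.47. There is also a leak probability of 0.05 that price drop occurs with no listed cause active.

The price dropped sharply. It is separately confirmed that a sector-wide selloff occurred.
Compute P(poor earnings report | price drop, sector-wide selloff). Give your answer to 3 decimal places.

P(poor earnings report | price drop, sector-wide selloff) ≈ 0.266

Under noisy-OR, P(price drop | causes) = 1 − (1−0.05)·∏(1−qᵢ) over the active causes.
P(price drop | sector-wide selloff) = 0.7625*0.76 + 0.874125*0.24 = 0.579500 + 0.209790 = 0.789290
Of this, 0.209790 comes from 0.874125*0.24 (the poor earnings report=true cases).
So P(poor earnings report | price drop, sector-wide selloff) = 0.209790/0.789290 ≈ 0.266.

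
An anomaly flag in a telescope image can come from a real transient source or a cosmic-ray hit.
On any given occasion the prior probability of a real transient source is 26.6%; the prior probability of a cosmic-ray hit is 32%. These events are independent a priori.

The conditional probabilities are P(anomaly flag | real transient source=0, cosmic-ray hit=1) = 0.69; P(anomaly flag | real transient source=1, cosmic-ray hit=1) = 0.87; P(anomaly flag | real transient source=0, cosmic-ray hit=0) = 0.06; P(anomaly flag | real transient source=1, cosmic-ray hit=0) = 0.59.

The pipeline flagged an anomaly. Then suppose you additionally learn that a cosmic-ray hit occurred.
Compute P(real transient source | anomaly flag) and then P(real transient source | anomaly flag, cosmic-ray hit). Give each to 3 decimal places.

For the numerator, keep only real transient source=true terms: 0.106719 + 0.074054 = 0.180773
Denominator P(anomaly flag): 0.06·0.734·0.68 + 0.69·0.734·0.32 + 0.59·0.266·0.68 + 0.87·0.266·0.32 = 0.372787
Posterior = 0.180773 / 0.372787 ≈ 0.485

Now condition on the additional information:
Enumerate both values of real transient source and weight by the priors:
  P(anomaly flag | cosmic-ray hit) = 0.69×0.734 + 0.87×0.266
        = 0.506460 + 0.231420 = 0.737880
The terms with real transient source present sum to 0.231420, so
  P(real transient source | anomaly flag, cosmic-ray hit) = 0.231420 / 0.737880 ≈ 0.314
Conditioning on cosmic-ray hit lowers the posterior on real transient source: the classic explaining-away effect in a common-effect structure.

P(real transient source | anomaly flag) ≈ 0.485; P(real transient source | anomaly flag, cosmic-ray hit) ≈ 0.314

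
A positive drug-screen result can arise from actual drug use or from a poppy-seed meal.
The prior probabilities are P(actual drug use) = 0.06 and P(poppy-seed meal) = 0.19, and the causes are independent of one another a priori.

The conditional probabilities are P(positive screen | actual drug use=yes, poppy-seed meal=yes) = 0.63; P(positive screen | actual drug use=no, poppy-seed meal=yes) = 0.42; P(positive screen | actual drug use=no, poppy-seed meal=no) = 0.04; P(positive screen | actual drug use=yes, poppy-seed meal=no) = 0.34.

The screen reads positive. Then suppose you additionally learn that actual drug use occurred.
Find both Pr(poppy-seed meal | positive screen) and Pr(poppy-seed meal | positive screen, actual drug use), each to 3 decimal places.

Pr(poppy-seed meal | positive screen) ≈ 0.636; Pr(poppy-seed meal | positive screen, actual drug use) ≈ 0.303

Enumerate the 4 (actual drug use, poppy-seed meal) configurations and weight by the priors:
  P(positive screen) = 0.04×0.94×0.81 + 0.42×0.94×0.19 + 0.34×0.06×0.81 + 0.63×0.06×0.19
        = 0.030456 + 0.075012 + 0.016524 + 0.007182 = 0.129174
Keeping only the poppy-seed meal-present terms gives 0.082194, so
  P(poppy-seed meal | positive screen) = 0.082194 / 0.129174 ≈ 0.636

With the extra evidence:
For the numerator, keep only poppy-seed meal=true terms: 0.63·0.19 = 0.119700
The normalizing constant is 0.34·0.81 + 0.63·0.19 = 0.395100
P(poppy-seed meal | positive screen, actual drug use) = 0.119700/0.395100 ≈ 0.303
— actual drug use explains away the evidence for poppy-seed meal.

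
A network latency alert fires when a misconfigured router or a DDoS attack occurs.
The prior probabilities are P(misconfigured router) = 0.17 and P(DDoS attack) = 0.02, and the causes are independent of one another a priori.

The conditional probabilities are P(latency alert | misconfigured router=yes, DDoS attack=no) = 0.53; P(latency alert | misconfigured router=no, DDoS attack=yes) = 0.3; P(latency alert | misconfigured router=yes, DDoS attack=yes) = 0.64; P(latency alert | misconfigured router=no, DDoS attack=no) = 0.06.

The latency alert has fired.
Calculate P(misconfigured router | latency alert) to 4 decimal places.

P(misconfigured router | latency alert) ≈ 0.6272

P(latency alert) = 0.06·0.83·0.98 + 0.3·0.83·0.02 + 0.53·0.17·0.98 + 0.64·0.17·0.02 = 0.048804 + 0.004980 + 0.088298 + 0.002176 = 0.144258
Restricting to configurations with misconfigured router present: 0.088298 + 0.002176 = 0.090474.
So P(misconfigured router | latency alert) = 0.090474/0.144258 ≈ 0.6272.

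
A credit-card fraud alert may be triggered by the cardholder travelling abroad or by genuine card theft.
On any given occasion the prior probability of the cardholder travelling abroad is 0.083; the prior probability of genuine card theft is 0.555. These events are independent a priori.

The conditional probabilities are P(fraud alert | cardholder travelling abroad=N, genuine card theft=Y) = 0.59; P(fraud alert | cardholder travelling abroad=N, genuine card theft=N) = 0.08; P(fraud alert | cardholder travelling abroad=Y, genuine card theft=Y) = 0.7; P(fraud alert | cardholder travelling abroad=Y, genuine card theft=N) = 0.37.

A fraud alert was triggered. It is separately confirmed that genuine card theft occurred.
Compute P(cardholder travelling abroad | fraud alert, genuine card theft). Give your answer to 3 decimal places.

P(cardholder travelling abroad | fraud alert, genuine card theft) ≈ 0.097

Numerator (weight on configurations with cardholder travelling abroad): 0.7*0.083 = 0.058100
The normalizing constant is 0.59*0.917 + 0.7*0.083 = 0.599130
Posterior = 0.058100 / 0.599130 ≈ 0.097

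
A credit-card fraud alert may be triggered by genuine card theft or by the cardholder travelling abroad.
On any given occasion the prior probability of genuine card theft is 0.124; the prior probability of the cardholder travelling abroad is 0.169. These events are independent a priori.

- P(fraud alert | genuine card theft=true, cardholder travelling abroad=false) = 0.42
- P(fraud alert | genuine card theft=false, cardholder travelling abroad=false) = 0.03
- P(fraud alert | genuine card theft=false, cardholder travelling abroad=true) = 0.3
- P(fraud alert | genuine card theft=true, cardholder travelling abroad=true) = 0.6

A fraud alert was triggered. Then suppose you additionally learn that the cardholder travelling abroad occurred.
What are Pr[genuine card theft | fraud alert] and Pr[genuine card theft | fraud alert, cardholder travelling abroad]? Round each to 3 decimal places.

Pr[genuine card theft | fraud alert] ≈ 0.457; Pr[genuine card theft | fraud alert, cardholder travelling abroad] ≈ 0.221

Sum P(fraud alert|·) weighted by the priors over the 4 (genuine card theft, cardholder travelling abroad) configurations:
  P(fraud alert) = 0.03×0.876×0.831 + 0.3×0.876×0.169 + 0.42×0.124×0.831 + 0.6×0.124×0.169
        = 0.021839 + 0.044413 + 0.043278 + 0.012574 = 0.122104
Keeping only the genuine card theft-present terms gives 0.055852, so
  P(genuine card theft | fraud alert) = 0.055852 / 0.122104 ≈ 0.457

With the extra evidence:
P(fraud alert | cardholder travelling abroad) = 0.3*0.876 + 0.6*0.124 = 0.262800 + 0.074400 = 0.337200
Of this, 0.074400 comes from 0.6*0.124 (the genuine card theft=true cases).
So P(genuine card theft | fraud alert, cardholder travelling abroad) = 0.074400/0.337200 ≈ 0.221.
The drop from 0.457 to 0.221 is the explaining-away (discounting) effect.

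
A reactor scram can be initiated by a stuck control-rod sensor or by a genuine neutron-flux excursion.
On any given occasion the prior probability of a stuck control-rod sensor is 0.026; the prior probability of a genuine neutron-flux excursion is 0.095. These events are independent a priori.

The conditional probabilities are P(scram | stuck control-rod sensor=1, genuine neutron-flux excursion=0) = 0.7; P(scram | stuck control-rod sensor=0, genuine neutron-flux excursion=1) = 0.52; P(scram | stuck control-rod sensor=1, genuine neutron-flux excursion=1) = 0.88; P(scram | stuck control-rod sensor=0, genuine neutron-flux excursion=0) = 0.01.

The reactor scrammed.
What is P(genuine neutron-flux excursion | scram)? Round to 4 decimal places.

Numerator (weight on configurations with genuine neutron-flux excursion): 0.048116 + 0.002174 = 0.050290
The normalizing constant is 0.01×0.974×0.905 + 0.52×0.974×0.095 + 0.7×0.026×0.905 + 0.88×0.026×0.095 = 0.075576
P(genuine neutron-flux excursion | scram) = 0.050290/0.075576 ≈ 0.6654

P(genuine neutron-flux excursion | scram) ≈ 0.6654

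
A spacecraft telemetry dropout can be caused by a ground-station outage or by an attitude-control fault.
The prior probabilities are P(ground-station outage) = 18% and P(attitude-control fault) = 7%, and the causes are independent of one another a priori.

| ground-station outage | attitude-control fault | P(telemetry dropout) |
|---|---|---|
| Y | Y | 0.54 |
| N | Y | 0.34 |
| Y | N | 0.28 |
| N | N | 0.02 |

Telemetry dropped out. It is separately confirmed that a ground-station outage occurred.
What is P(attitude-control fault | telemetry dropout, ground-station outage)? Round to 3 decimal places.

Enumerate both values of attitude-control fault and weight by the priors:
  P(telemetry dropout | ground-station outage) = 0.28×0.93 + 0.54×0.07
        = 0.260400 + 0.037800 = 0.298200
Configurations with attitude-control fault contribute 0.037800, so
  P(attitude-control fault | telemetry dropout, ground-station outage) = 0.037800 / 0.298200 ≈ 0.127

P(attitude-control fault | telemetry dropout, ground-station outage) ≈ 0.127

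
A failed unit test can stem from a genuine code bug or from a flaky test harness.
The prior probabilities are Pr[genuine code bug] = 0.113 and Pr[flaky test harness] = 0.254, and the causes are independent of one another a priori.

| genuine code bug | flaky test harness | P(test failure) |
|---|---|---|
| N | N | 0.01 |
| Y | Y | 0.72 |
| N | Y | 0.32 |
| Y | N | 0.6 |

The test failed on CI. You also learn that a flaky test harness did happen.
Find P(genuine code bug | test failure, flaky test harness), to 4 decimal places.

P(genuine code bug | test failure, flaky test harness) ≈ 0.2228

Enumerate both values of genuine code bug and weight by the priors:
  P(test failure | flaky test harness) = 0.32*0.887 + 0.72*0.113
        = 0.283840 + 0.081360 = 0.365200
The terms with genuine code bug present sum to 0.081360, so
  P(genuine code bug | test failure, flaky test harness) = 0.081360 / 0.365200 ≈ 0.2228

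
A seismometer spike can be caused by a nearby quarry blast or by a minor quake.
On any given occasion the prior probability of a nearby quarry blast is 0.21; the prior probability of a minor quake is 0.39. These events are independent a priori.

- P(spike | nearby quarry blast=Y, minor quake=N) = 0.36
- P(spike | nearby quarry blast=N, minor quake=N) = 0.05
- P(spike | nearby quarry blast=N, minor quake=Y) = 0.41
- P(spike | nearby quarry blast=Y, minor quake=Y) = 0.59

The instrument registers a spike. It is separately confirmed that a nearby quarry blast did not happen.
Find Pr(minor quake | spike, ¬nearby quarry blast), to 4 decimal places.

Sum P(spike|·) weighted by the priors over both values of minor quake:
  P(spike | ¬nearby quarry blast) = 0.05·0.61 + 0.41·0.39
        = 0.030500 + 0.159900 = 0.190400
Keeping only the minor quake-present terms gives 0.159900, so
  P(minor quake | spike, ¬nearby quarry blast) = 0.159900 / 0.190400 ≈ 0.8398

Pr(minor quake | spike, ¬nearby quarry blast) ≈ 0.8398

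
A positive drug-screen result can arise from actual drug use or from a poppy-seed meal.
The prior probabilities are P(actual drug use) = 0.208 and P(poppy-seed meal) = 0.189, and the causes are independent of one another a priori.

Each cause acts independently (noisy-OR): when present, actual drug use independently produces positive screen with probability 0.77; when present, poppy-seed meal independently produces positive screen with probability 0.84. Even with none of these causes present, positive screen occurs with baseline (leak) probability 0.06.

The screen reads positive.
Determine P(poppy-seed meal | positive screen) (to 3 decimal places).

P(poppy-seed meal | positive screen) ≈ 0.492

Under noisy-OR, P(positive screen | causes) = 1 − (1−0.06)·∏(1−qᵢ) over the active causes.
Enumerate the 4 (actual drug use, poppy-seed meal) configurations and weight by the priors:
  P(positive screen) = 0.06·0.792·0.811 + 0.8496·0.792·0.189 + 0.7838·0.208·0.811 + 0.965408·0.208·0.189
        = 0.038539 + 0.127175 + 0.132218 + 0.037952 = 0.335884
Configurations with poppy-seed meal contribute 0.165127, so
  P(poppy-seed meal | positive screen) = 0.165127 / 0.335884 ≈ 0.492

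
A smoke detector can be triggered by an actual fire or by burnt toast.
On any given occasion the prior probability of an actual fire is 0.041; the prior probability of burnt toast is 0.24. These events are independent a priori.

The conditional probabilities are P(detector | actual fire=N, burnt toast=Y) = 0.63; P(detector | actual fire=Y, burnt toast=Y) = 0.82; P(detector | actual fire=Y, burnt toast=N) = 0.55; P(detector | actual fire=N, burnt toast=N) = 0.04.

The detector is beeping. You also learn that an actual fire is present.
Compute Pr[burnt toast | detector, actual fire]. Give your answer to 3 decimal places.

Numerator (weight on configurations with burnt toast): 0.82·0.24 = 0.196800
Normalizer over all consistent configurations: 0.55·0.76 + 0.82·0.24 = 0.614800
P(burnt toast | detector, actual fire) = 0.196800/0.614800 ≈ 0.320

Pr[burnt toast | detector, actual fire] ≈ 0.320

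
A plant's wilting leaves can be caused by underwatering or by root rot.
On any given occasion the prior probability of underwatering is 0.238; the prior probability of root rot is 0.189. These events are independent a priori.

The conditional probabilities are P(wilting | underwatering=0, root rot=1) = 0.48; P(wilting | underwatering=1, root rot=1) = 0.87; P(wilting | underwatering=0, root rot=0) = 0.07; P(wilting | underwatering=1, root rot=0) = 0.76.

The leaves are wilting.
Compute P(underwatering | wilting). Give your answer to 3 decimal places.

P(underwatering | wilting) ≈ 0.623

P(wilting) = 0.07·0.762·0.811 + 0.48·0.762·0.189 + 0.76·0.238·0.811 + 0.87·0.238·0.189 = 0.043259 + 0.069129 + 0.146694 + 0.039134 = 0.298216
The underwatering-present share is 0.146694 + 0.039134 = 0.185828.
So P(underwatering | wilting) = 0.185828/0.298216 ≈ 0.623.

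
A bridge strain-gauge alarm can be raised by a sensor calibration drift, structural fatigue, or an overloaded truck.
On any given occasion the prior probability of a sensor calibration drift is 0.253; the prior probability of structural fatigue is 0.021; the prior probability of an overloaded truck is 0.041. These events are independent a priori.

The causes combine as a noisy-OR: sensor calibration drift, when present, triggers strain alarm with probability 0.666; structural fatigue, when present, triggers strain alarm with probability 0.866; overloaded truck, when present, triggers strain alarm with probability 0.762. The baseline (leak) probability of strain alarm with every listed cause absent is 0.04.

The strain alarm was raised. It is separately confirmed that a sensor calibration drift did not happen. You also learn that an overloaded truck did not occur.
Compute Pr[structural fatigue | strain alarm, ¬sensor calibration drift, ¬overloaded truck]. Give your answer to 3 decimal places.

Under noisy-OR, P(strain alarm | causes) = 1 − (1−0.04)·∏(1−qᵢ) over the active causes.
Sum P(strain alarm|·) weighted by the priors over both values of structural fatigue:
  P(strain alarm | ¬sensor calibration drift, ¬overloaded truck) = 0.04×0.979 + 0.87136×0.021
        = 0.039160 + 0.018299 = 0.057459
Configurations with structural fatigue contribute 0.018299, so
  P(structural fatigue | strain alarm, ¬sensor calibration drift, ¬overloaded truck) = 0.018299 / 0.057459 ≈ 0.318

Pr[structural fatigue | strain alarm, ¬sensor calibration drift, ¬overloaded truck] ≈ 0.318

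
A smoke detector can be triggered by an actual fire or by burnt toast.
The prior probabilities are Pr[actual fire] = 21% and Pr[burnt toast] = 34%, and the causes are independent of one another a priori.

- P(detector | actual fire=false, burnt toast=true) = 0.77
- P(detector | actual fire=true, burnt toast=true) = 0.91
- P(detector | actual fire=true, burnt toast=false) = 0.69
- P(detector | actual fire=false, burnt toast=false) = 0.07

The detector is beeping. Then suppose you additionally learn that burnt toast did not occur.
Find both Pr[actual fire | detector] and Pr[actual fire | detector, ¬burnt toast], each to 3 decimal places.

P(detector) = 0.07×0.79×0.66 + 0.77×0.79×0.34 + 0.69×0.21×0.66 + 0.91×0.21×0.34 = 0.036498 + 0.206822 + 0.095634 + 0.064974 = 0.403928
Restricting to configurations with actual fire present: 0.095634 + 0.064974 = 0.160608.
Hence the posterior is 0.160608/0.403928 ≈ 0.398.

Now also conditioning on burnt toast≠true:
Weight on actual fire=true, given the evidence: 0.69*0.21 = 0.144900
Denominator P(detector | ¬burnt toast): 0.07*0.79 + 0.69*0.21 = 0.200200
Posterior = 0.144900 / 0.200200 ≈ 0.724

Pr[actual fire | detector] ≈ 0.398; Pr[actual fire | detector, ¬burnt toast] ≈ 0.724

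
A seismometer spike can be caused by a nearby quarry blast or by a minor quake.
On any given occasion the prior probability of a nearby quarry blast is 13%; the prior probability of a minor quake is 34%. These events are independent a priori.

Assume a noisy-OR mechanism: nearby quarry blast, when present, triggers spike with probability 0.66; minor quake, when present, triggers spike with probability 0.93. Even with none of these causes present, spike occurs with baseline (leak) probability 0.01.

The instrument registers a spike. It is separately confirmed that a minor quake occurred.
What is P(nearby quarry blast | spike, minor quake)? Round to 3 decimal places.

P(nearby quarry blast | spike, minor quake) ≈ 0.136

Under noisy-OR, P(spike | causes) = 1 − (1−0.01)·∏(1−qᵢ) over the active causes.
P(spike | minor quake) = 0.9307·0.87 + 0.976438·0.13 = 0.809709 + 0.126937 = 0.936646
The nearby quarry blast-present share is 0.976438·0.13 = 0.126937.
Hence the posterior is 0.126937/0.936646 ≈ 0.136.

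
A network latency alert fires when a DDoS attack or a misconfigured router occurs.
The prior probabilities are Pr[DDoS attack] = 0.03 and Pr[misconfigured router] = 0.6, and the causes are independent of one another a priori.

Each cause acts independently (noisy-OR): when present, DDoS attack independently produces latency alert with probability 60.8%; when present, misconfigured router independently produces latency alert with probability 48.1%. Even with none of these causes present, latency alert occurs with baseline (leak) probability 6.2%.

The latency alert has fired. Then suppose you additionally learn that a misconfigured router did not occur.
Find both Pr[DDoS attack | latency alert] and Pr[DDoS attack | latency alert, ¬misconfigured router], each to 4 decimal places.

Under noisy-OR, P(latency alert | causes) = 1 − (1−0.062)·∏(1−qᵢ) over the active causes.
For the numerator, keep only DDoS attack=true terms: 0.007588 + 0.014565 = 0.022153
Denominator P(latency alert): 0.062·0.97·0.4 + 0.513178·0.97·0.6 + 0.632304·0.03·0.4 + 0.809166·0.03·0.6 = 0.344879
P(DDoS attack | latency alert) = 0.022153/0.344879 ≈ 0.0642

Now also conditioning on misconfigured router≠true:
By total probability over both values of DDoS attack:
  P(latency alert | ¬misconfigured router) = 0.062·0.97 + 0.632304·0.03
        = 0.060140 + 0.018969 = 0.079109
The terms with DDoS attack present sum to 0.018969, so
  P(DDoS attack | latency alert, ¬misconfigured router) = 0.018969 / 0.079109 ≈ 0.2398

Pr[DDoS attack | latency alert] ≈ 0.0642; Pr[DDoS attack | latency alert, ¬misconfigured router] ≈ 0.2398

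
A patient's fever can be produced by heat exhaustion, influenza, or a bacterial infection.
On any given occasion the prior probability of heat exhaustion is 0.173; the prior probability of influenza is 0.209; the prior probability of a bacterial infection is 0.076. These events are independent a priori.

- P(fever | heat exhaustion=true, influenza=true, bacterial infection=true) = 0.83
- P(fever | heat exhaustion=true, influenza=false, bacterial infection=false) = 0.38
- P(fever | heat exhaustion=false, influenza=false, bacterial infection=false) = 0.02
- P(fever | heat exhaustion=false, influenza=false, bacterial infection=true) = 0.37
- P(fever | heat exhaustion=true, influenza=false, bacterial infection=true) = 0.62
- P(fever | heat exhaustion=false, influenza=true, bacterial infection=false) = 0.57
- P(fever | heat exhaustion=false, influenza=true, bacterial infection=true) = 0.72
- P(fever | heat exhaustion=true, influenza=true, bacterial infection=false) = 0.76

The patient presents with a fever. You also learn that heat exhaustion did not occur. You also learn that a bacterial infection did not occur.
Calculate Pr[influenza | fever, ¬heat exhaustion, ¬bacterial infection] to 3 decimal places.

Sum P(fever|·) weighted by the priors over both values of influenza:
  P(fever | ¬heat exhaustion, ¬bacterial infection) = 0.02×0.791 + 0.57×0.209
        = 0.015820 + 0.119130 = 0.134950
Keeping only the influenza-present terms gives 0.119130, so
  P(influenza | fever, ¬heat exhaustion, ¬bacterial infection) = 0.119130 / 0.134950 ≈ 0.883

Pr[influenza | fever, ¬heat exhaustion, ¬bacterial infection] ≈ 0.883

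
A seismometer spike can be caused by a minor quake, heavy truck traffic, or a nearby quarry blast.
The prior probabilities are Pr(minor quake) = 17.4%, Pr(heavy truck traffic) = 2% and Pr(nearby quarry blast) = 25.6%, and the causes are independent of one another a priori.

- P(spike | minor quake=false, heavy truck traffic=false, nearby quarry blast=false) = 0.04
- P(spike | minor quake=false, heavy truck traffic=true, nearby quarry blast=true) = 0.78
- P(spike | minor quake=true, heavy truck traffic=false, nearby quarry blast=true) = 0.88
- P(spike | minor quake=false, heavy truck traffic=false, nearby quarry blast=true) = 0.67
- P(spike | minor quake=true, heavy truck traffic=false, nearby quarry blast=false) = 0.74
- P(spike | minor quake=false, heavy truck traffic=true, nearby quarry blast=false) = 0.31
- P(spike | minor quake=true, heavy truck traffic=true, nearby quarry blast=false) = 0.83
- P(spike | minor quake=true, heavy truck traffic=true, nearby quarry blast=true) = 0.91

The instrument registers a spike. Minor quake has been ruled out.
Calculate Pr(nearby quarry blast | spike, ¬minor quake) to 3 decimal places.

Weight on nearby quarry blast=true, given the evidence: 0.168090 + 0.003994 = 0.172084
Normalizer over all consistent configurations: 0.04×0.98×0.744 + 0.67×0.98×0.256 + 0.31×0.02×0.744 + 0.78×0.02×0.256 = 0.205862
P(nearby quarry blast | spike, ¬minor quake) = 0.172084/0.205862 ≈ 0.836

Pr(nearby quarry blast | spike, ¬minor quake) ≈ 0.836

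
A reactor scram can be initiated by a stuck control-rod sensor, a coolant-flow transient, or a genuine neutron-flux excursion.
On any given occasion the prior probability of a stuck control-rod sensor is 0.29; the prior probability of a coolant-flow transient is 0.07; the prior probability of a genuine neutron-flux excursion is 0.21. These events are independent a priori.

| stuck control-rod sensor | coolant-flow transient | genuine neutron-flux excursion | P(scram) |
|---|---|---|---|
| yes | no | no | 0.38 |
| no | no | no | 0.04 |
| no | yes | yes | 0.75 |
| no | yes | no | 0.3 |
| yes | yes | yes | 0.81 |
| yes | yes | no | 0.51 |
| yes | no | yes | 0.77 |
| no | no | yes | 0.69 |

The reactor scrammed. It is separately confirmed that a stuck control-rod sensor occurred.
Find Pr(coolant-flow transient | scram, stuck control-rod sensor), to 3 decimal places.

P(scram | stuck control-rod sensor) = 0.38×0.93×0.79 + 0.77×0.93×0.21 + 0.51×0.07×0.79 + 0.81×0.07×0.21 = 0.279186 + 0.150381 + 0.028203 + 0.011907 = 0.469677
Of this, 0.040110 comes from 0.028203 + 0.011907 (the coolant-flow transient=true cases).
P(coolant-flow transient | scram, stuck control-rod sensor) = 0.040110 / 0.469677 ≈ 0.085

Pr(coolant-flow transient | scram, stuck control-rod sensor) ≈ 0.085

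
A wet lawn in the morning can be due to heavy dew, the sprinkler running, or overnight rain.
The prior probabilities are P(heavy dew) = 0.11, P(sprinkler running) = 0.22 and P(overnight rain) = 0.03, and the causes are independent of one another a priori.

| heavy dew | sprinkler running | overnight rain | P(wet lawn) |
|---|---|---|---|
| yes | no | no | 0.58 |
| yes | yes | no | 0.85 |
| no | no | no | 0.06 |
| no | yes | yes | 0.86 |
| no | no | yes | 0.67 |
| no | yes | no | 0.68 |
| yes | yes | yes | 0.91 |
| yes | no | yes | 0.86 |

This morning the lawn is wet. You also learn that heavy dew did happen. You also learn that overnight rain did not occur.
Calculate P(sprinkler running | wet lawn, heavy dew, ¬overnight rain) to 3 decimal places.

Numerator (weight on configurations with sprinkler running): 0.85×0.22 = 0.187000
Normalizer over all consistent configurations: 0.58×0.78 + 0.85×0.22 = 0.639400
P(sprinkler running | wet lawn, heavy dew, ¬overnight rain) = 0.187000/0.639400 ≈ 0.292

P(sprinkler running | wet lawn, heavy dew, ¬overnight rain) ≈ 0.292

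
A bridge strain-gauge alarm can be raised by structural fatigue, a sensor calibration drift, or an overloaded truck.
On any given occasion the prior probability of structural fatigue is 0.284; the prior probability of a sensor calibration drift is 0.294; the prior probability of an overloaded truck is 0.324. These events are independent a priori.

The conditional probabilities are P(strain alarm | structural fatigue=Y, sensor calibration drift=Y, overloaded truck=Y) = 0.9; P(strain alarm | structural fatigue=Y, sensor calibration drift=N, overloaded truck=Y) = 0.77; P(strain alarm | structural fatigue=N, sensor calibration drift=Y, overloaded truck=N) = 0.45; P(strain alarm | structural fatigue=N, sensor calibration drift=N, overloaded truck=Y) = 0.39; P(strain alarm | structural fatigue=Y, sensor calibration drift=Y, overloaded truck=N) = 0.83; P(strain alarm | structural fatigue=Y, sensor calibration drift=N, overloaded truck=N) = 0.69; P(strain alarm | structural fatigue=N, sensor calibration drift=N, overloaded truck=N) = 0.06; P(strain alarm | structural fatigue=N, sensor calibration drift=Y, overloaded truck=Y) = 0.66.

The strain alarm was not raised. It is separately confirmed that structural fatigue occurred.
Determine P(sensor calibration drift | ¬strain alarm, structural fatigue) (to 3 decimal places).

Enumerate the 4 (sensor calibration drift, overloaded truck) configurations and weight by the priors:
  P(¬strain alarm | structural fatigue) = 0.31×0.706×0.676 + 0.23×0.706×0.324 + 0.17×0.294×0.676 + 0.1×0.294×0.324
        = 0.147949 + 0.052611 + 0.033786 + 0.009526 = 0.243872
The terms with sensor calibration drift present sum to 0.043312, so
  P(sensor calibration drift | ¬strain alarm, structural fatigue) = 0.043312 / 0.243872 ≈ 0.178

P(sensor calibration drift | ¬strain alarm, structural fatigue) ≈ 0.178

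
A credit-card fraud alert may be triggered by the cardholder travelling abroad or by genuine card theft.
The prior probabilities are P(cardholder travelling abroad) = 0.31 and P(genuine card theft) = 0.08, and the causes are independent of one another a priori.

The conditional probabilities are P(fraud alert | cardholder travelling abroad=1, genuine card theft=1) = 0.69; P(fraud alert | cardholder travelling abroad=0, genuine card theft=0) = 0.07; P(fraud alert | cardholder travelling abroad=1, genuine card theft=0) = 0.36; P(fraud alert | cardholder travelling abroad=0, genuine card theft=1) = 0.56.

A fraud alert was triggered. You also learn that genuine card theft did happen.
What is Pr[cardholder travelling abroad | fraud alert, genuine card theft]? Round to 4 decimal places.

Numerator (weight on configurations with cardholder travelling abroad): 0.69·0.31 = 0.213900
The normalizing constant is 0.56·0.69 + 0.69·0.31 = 0.600300
P(cardholder travelling abroad | fraud alert, genuine card theft) = 0.213900/0.600300 ≈ 0.3563

Pr[cardholder travelling abroad | fraud alert, genuine card theft] ≈ 0.3563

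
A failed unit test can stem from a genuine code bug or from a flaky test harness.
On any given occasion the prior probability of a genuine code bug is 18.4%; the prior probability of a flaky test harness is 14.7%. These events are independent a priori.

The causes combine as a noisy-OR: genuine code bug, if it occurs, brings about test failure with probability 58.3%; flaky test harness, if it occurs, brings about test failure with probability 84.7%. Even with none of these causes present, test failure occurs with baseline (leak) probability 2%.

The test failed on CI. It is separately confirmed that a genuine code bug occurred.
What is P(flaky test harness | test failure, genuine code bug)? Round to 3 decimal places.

Under noisy-OR, P(test failure | causes) = 1 − (1−0.02)·∏(1−qᵢ) over the active causes.
P(test failure | genuine code bug) = 0.59134·0.853 + 0.937475·0.147 = 0.504413 + 0.137809 = 0.642222
Restricting to configurations with flaky test harness present: 0.937475·0.147 = 0.137809.
Hence the posterior is 0.137809/0.642222 ≈ 0.215.

P(flaky test harness | test failure, genuine code bug) ≈ 0.215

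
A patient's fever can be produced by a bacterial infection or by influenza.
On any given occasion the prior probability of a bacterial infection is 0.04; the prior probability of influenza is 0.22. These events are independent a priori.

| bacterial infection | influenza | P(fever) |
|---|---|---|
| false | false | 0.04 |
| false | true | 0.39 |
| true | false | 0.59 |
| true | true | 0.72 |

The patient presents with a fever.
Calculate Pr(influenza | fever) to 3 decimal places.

Pr(influenza | fever) ≈ 0.647

By total probability over the 4 (bacterial infection, influenza) configurations:
  P(fever) = 0.04*0.96*0.78 + 0.39*0.96*0.22 + 0.59*0.04*0.78 + 0.72*0.04*0.22
        = 0.029952 + 0.082368 + 0.018408 + 0.006336 = 0.137064
The terms with influenza present sum to 0.088704, so
  P(influenza | fever) = 0.088704 / 0.137064 ≈ 0.647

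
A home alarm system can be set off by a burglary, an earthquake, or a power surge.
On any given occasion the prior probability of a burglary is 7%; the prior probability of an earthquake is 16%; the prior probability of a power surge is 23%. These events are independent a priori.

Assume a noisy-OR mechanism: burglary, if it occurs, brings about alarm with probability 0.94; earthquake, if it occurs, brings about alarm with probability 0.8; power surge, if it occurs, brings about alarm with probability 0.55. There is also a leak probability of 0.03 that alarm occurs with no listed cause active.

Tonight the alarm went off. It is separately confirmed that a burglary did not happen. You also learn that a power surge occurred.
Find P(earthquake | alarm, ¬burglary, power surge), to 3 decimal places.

Under noisy-OR, P(alarm | causes) = 1 − (1−0.03)·∏(1−qᵢ) over the active causes.
By total probability over both values of earthquake:
  P(alarm | ¬burglary, power surge) = 0.5635·0.84 + 0.9127·0.16
        = 0.473340 + 0.146032 = 0.619372
The terms with earthquake present sum to 0.146032, so
  P(earthquake | alarm, ¬burglary, power surge) = 0.146032 / 0.619372 ≈ 0.236

P(earthquake | alarm, ¬burglary, power surge) ≈ 0.236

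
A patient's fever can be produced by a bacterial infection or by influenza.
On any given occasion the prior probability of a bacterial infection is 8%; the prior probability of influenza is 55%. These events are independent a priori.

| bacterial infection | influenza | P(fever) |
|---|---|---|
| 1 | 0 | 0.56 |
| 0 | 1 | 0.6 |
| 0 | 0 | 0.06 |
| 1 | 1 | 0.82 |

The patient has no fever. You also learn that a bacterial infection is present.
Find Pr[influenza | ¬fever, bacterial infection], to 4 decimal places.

P(¬fever | bacterial infection) = 0.44·0.45 + 0.18·0.55 = 0.198000 + 0.099000 = 0.297000
The influenza-present share is 0.18·0.55 = 0.099000.
P(influenza | ¬fever, bacterial infection) = 0.099000 / 0.297000 ≈ 0.3333

Pr[influenza | ¬fever, bacterial infection] ≈ 0.3333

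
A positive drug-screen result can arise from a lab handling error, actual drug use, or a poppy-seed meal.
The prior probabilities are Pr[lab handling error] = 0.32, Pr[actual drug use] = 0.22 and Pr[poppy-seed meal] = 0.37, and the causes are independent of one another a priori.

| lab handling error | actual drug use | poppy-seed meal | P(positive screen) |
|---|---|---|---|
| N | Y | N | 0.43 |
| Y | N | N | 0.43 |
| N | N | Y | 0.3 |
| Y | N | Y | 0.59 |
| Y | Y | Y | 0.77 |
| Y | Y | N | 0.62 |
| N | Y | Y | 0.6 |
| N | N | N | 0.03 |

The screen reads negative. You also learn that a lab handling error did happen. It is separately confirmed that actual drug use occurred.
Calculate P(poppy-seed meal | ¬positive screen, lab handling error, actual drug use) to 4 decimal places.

Sum P(¬positive screen|·) weighted by the priors over both values of poppy-seed meal:
  P(¬positive screen | lab handling error, actual drug use) = 0.38·0.63 + 0.23·0.37
        = 0.239400 + 0.085100 = 0.324500
The terms with poppy-seed meal present sum to 0.085100, so
  P(poppy-seed meal | ¬positive screen, lab handling error, actual drug use) = 0.085100 / 0.324500 ≈ 0.2622

P(poppy-seed meal | ¬positive screen, lab handling error, actual drug use) ≈ 0.2622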